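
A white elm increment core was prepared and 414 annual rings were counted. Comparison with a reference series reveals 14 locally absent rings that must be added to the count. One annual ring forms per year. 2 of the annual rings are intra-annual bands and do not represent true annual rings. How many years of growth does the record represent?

Correcting the raw count gives 414 − 2 + 14 = 426 true annual rings.
At one annual ring per year, that is 426 years.

426 years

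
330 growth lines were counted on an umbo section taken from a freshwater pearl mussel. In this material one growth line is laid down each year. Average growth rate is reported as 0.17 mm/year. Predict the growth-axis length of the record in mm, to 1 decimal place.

The record spans 330 years at 0.17 mm per year.
330 years at 0.17 mm/year gives 0.17 × 330 = 56.1 mm.

56.1 mm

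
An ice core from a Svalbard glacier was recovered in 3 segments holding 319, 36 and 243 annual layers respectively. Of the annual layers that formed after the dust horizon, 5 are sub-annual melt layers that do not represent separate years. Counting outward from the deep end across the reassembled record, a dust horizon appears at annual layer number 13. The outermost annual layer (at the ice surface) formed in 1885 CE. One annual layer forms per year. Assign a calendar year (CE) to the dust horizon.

Total annual layers = 319 + 36 + 243 = 598.
Between annual layer 13 and the ice surface there are 598 − 13 = 585 annual layers.
Excluding 5 false annual layers: 585 − 5 = 580.
Counting back 580 years from 1885 CE places the dust horizon in 1885 − 580 = 1305 CE.

1305 CE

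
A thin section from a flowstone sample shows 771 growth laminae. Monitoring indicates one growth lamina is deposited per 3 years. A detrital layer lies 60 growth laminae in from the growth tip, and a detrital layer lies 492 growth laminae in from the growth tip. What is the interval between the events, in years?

492 − 60 = 432 growth laminae lie between the two events.
At 3 years per growth lamina, 432 × 3 = 1296 years.

1296 years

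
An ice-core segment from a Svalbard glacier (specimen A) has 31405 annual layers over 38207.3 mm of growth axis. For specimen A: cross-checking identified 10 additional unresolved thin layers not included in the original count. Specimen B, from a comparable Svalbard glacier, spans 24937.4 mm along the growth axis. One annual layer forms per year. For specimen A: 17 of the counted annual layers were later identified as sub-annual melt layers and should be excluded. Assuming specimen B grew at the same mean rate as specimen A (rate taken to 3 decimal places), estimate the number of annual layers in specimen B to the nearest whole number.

Specimen A: adjusted count: 31405 − 17 + 10 = 31398 annual layers.
A: Extension rate ≈ 38207.3 / 31398 = 1.217 mm/year.
Specimen B: 24937.4 mm / 1.217 mm per year = 20490.88 years ≈ 20491 annual layers.

20491 annual layers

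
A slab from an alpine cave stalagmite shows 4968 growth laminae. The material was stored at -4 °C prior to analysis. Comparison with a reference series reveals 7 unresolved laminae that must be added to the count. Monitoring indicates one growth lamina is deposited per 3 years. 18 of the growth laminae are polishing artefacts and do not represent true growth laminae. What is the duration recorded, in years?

14871 years

Correcting the raw count gives 4968 − 18 + 7 = 4957 true growth laminae.
Multiplying by 3 years per growth lamina: 4957 × 3 = 14871 years.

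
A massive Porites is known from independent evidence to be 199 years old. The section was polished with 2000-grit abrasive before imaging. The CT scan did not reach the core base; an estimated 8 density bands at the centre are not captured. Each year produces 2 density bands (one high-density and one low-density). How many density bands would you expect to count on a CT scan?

390 density bands

With 2 density bands per year, 199 years would produce 199 × 2 = 398 density bands.
398 − 8 missed = 390 density bands expected in the prepared section.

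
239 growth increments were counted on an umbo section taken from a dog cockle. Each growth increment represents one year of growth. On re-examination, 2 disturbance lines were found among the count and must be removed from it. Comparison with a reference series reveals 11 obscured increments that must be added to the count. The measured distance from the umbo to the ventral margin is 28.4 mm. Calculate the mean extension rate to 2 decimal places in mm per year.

0.11 mm per year

True growth increment count = 239 − 2 + 11 = 248.
28.4 mm over 248 years gives 28.4 / 248 ≈ 0.11 mm per year.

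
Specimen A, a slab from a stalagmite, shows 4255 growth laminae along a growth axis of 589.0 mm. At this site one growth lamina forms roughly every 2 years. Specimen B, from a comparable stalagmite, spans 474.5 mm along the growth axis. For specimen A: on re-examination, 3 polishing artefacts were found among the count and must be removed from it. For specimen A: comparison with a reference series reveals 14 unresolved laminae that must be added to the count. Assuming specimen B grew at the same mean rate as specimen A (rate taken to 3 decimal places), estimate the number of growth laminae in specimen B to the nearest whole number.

Specimen A: after corrections the count is 4255 − 3 + 14 = 4266 growth laminae.
Specimen A: at 2 years per growth lamina, 4266 × 2 = 8532 years.
A: Mean rate = 589.0 mm / 8532 years ≈ 0.069 mm/year.
B spans 474.5 / 0.069 = 6876.81 years; at 2 years per growth lamina that is 6876.81 / 2 ≈ 3438 growth laminae.

3438 growth laminae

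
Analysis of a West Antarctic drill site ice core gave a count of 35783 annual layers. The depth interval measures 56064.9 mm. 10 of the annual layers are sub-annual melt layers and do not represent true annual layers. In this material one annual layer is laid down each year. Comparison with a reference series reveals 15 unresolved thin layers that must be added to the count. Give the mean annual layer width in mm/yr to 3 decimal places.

Correcting the raw count gives 35783 − 10 + 15 = 35788 true annual layers.
56064.9 mm over 35788 years gives 56064.9 / 35788 ≈ 1.567 mm/yr.

1.567 mm/yr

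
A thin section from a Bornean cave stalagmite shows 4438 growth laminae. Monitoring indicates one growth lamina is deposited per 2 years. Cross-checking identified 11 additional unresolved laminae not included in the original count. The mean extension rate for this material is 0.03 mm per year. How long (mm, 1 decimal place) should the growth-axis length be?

266.9 mm

True growth lamina count = 4438 + 11 = 4449.
4449 growth laminae at 2 years each span 4449 × 2 = 8898 years.
Predicted length = 0.03 mm/year × 8898 years = 266.9 mm.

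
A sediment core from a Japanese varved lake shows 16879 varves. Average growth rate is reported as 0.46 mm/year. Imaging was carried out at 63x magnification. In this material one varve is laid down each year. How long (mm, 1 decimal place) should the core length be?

7764.3 mm

16879 years of growth are recorded.
16879 years at 0.46 mm/year gives 0.46 × 16879 = 7764.3 mm.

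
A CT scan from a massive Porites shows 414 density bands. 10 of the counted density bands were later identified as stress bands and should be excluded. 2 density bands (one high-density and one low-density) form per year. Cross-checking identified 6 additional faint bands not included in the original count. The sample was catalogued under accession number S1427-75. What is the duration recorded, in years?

After corrections the count is 414 − 10 + 6 = 410 density bands.
410 density bands at 2 per year is 410 / 2 = 205 years.

205 years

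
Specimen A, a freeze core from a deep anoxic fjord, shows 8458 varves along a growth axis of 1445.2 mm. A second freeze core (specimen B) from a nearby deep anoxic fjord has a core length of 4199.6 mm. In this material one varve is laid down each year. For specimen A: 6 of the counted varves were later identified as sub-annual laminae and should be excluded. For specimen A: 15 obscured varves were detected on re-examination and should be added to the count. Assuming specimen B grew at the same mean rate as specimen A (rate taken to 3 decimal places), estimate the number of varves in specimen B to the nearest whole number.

Specimen A: correcting the raw count gives 8458 − 6 + 15 = 8467 true varves.
A: Extension rate ≈ 1445.2 / 8467 = 0.171 mm per year.
Specimen B: 4199.6 mm / 0.171 mm per year = 24559.06 years ≈ 24559 varves.

24559 varves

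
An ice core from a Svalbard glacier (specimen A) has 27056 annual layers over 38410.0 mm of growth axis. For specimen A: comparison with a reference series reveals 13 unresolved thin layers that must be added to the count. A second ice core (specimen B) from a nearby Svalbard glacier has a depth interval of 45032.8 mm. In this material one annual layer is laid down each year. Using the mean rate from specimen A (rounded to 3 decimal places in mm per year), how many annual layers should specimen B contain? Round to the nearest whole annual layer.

31736 annual layers

Specimen A: adjusted count: 27056 + 13 = 27069 annual layers.
A: 38410.0 mm over 27069 years gives 38410.0 / 27069 ≈ 1.419 mm/year.
For B, 45032.8 / 1.419 = 31735.59 years ≈ 31736 annual layers.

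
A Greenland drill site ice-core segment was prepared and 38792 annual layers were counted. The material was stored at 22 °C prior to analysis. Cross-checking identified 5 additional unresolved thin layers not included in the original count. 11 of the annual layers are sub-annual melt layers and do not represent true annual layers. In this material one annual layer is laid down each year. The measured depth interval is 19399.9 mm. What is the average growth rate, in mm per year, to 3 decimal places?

0.500 mm per year

Adjusted count: 38792 − 11 + 5 = 38786 annual layers.
Extension rate ≈ 19399.9 / 38786 = 0.500 mm per year.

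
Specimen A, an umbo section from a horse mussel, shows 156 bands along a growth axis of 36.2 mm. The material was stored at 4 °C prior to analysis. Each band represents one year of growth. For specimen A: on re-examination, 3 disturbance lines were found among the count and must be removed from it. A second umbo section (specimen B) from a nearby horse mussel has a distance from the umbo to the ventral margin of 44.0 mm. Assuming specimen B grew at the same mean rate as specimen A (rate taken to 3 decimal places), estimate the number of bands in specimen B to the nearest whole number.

186 bands

Specimen A: adjusted count: 156 − 3 = 153 bands.
A: Extension rate ≈ 36.2 / 153 = 0.237 mm per year.
For B, 44.0 / 0.237 = 185.65 years ≈ 186 bands.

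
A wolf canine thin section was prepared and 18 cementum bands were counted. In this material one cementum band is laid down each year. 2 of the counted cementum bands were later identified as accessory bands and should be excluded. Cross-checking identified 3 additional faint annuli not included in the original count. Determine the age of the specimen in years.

19 years

Adjusted count: 18 − 2 + 3 = 19 cementum bands.
One cementum band per year makes the duration 19 years.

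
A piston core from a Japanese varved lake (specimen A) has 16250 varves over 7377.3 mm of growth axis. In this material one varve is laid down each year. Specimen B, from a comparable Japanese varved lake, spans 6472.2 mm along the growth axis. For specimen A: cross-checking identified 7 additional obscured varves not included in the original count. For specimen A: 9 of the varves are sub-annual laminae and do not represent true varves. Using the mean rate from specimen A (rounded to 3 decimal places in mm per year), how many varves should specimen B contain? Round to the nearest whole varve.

Specimen A: after corrections the count is 16250 − 9 + 7 = 16248 varves.
A: Extension rate ≈ 7377.3 / 16248 = 0.454 mm/year.
Specimen B: 6472.2 mm / 0.454 mm per year = 14255.95 years ≈ 14256 varves.

14256 varves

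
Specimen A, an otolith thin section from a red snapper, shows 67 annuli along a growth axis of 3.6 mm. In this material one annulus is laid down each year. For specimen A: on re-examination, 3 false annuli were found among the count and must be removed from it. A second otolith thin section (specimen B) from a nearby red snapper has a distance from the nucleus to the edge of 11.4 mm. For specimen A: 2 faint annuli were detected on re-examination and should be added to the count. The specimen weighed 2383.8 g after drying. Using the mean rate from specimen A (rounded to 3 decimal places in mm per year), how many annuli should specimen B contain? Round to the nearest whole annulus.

Specimen A: true annulus count = 67 − 3 + 2 = 66.
A: Extension rate ≈ 3.6 / 66 = 0.055 mm per year.
For B, 11.4 / 0.055 = 207.27 years ≈ 207 annuli.

207 annuli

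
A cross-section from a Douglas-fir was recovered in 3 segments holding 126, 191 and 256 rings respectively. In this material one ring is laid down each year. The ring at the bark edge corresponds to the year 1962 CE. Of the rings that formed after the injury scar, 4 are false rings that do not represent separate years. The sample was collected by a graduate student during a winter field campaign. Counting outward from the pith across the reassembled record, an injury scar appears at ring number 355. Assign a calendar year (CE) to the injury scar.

1748 CE

Total rings = 126 + 191 + 256 = 573.
573 − 355 = 218 rings lie beyond the injury scar toward the bark edge.
Removing the 4 false rings leaves 218 − 4 = 214 true rings beyond the injury scar.
1962 − 214 = 1748 CE.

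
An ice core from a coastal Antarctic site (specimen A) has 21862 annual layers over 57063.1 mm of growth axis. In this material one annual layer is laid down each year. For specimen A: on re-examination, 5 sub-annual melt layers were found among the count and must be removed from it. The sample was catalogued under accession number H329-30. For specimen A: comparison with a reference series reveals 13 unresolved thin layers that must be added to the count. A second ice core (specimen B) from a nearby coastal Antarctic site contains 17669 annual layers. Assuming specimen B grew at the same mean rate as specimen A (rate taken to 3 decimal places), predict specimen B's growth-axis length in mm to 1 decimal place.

46098.4 mm

Specimen A: adjusted count: 21862 − 5 + 13 = 21870 annual layers.
A: 57063.1 mm over 21870 years gives 57063.1 / 21870 ≈ 2.609 mm/yr.
Length of B = 2.609 × 17669 = 46098.4 mm.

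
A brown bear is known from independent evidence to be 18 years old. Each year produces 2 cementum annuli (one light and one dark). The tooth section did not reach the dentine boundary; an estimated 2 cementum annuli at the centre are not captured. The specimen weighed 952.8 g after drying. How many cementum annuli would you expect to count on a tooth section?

With 2 cementum annuli per year, 18 years would produce 18 × 2 = 36 cementum annuli.
Less the 2 uncaptured cementum annuli: 36 − 2 = 34.

34 cementum annuli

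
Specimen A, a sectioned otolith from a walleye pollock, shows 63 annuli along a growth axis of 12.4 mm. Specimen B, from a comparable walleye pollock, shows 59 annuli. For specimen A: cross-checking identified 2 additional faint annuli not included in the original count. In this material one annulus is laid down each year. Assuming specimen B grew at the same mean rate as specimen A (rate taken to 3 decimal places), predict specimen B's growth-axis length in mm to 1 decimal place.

Specimen A: correcting the raw count gives 63 + 2 = 65 true annuli.
A: Extension rate ≈ 12.4 / 65 = 0.191 mm per year.
B's length ≈ 0.191 × 59 = 11.3 mm.

11.3 mm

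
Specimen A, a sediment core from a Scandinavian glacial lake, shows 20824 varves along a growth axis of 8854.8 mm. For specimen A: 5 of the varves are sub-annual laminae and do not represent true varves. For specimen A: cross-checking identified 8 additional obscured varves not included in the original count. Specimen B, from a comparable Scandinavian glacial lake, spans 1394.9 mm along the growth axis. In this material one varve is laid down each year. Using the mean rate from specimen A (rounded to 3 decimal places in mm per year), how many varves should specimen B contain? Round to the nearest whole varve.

3282 varves

Specimen A: true varve count = 20824 − 5 + 8 = 20827.
A: Extension rate ≈ 8854.8 / 20827 = 0.425 mm/yr.
Specimen B: 1394.9 mm / 0.425 mm per year = 3282.12 years ≈ 3282 varves.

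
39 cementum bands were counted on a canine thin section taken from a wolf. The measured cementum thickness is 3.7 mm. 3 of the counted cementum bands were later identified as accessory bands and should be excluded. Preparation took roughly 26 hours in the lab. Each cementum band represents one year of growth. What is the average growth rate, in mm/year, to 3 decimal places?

True cementum band count = 39 − 3 = 36.
Mean rate = 3.7 mm / 36 years ≈ 0.103 mm/year.

0.103 mm/year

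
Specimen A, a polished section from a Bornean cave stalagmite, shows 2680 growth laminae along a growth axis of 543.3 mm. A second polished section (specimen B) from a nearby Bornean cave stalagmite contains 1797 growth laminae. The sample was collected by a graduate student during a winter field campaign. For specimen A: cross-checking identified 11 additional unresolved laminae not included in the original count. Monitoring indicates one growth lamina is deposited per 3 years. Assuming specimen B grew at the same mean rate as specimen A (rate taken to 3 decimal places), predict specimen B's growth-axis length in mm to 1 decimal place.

361.2 mm

Specimen A: after corrections the count is 2680 + 11 = 2691 growth laminae.
Specimen A: 2691 growth laminae at 3 years each span 2691 × 3 = 8073 years.
A: Extension rate ≈ 543.3 / 8073 = 0.067 mm per year.
Specimen B: multiplying by 3 years per growth lamina: 1797 × 3 = 5391 years. B's length ≈ 0.067 × 5391 = 361.2 mm.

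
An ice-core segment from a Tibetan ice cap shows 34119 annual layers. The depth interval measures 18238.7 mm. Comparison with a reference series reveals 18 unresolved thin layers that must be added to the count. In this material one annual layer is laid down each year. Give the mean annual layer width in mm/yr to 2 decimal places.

0.53 mm/yr

After corrections the count is 34119 + 18 = 34137 annual layers.
18238.7 mm over 34137 years gives 18238.7 / 34137 ≈ 0.53 mm/yr.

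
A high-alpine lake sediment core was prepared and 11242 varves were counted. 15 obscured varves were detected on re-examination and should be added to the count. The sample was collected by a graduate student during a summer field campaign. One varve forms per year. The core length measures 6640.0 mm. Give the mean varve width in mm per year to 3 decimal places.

0.590 mm per year

After corrections the count is 11242 + 15 = 11257 varves.
Extension rate ≈ 6640.0 / 11257 = 0.590 mm per year.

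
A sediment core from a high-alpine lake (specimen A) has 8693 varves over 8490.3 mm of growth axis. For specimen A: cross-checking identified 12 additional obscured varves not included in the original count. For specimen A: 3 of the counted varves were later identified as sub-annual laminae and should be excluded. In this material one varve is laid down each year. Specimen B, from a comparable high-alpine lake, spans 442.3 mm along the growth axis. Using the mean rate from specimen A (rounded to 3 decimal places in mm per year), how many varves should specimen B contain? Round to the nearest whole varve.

453 varves

Specimen A: true varve count = 8693 − 3 + 12 = 8702.
A: 8490.3 mm over 8702 years gives 8490.3 / 8702 ≈ 0.976 mm/year.
Specimen B: 442.3 mm / 0.976 mm per year = 453.18 years ≈ 453 varves.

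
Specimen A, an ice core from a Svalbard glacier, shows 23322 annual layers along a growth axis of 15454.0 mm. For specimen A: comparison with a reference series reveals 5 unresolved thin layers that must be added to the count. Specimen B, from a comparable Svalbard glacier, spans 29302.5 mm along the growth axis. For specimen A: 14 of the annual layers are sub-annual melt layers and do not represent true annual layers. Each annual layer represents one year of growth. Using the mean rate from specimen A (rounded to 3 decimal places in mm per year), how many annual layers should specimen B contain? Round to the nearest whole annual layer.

44197 annual layers

Specimen A: after corrections the count is 23322 − 14 + 5 = 23313 annual layers.
A: 15454.0 mm over 23313 years gives 15454.0 / 23313 ≈ 0.663 mm/year.
B spans 29302.5 / 0.663 = 44196.83 years ≈ 44197 annual layers.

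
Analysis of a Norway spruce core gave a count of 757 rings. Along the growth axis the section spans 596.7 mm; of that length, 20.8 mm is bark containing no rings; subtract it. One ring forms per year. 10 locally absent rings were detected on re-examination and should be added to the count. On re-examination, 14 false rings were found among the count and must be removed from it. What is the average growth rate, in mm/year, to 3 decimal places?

0.765 mm/year

True ring count = 757 − 14 + 10 = 753.
Removing the 20.8 mm offcut leaves 596.7 − 20.8 = 575.9 mm.
575.9 mm over 753 years gives 575.9 / 753 ≈ 0.765 mm/year.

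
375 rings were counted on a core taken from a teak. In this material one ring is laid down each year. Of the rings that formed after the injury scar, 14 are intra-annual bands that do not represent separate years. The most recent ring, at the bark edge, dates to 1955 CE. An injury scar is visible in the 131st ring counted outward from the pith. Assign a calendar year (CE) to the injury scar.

The injury scar sits at ring 131 from the pith, so 375 − 131 = 244 rings formed after it.
244 − 14 false = 230 true rings after the injury scar.
1955 − 230 = 1725 CE.

1725 CE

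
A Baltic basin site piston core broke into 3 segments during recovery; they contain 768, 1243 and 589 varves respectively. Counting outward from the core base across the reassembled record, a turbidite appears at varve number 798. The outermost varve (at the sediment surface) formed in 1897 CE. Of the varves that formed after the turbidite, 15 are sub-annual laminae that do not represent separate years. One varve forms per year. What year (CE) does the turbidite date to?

110 CE

Total varves = 768 + 1243 + 589 = 2600.
2600 − 798 = 1802 varves lie beyond the turbidite toward the sediment surface.
Excluding 15 false varves: 1802 − 15 = 1787.
1897 − 1787 = 110 CE.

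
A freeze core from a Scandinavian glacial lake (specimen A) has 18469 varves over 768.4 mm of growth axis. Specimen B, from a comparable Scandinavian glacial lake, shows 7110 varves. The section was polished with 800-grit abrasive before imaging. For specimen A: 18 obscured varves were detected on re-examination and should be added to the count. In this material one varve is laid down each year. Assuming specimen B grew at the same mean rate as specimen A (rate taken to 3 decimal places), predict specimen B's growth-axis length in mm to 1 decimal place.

Specimen A: true varve count = 18469 + 18 = 18487.
A: Extension rate ≈ 768.4 / 18487 = 0.042 mm/year.
Length of B = 0.042 × 7110 = 298.6 mm.

298.6 mm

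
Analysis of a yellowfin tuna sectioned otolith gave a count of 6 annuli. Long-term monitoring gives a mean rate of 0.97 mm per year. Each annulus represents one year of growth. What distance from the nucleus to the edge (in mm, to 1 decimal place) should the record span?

5.8 mm

6 years of growth are recorded.
Predicted length = 0.97 mm/year × 6 years = 5.8 mm.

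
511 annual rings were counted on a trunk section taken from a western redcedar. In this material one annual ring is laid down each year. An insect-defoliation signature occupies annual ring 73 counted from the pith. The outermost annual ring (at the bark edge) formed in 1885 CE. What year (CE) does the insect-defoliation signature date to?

1447 CE

511 − 73 = 438 annual rings lie beyond the insect-defoliation signature toward the bark edge.
Counting back 438 years from 1885 CE places the insect-defoliation signature in 1885 − 438 = 1447 CE.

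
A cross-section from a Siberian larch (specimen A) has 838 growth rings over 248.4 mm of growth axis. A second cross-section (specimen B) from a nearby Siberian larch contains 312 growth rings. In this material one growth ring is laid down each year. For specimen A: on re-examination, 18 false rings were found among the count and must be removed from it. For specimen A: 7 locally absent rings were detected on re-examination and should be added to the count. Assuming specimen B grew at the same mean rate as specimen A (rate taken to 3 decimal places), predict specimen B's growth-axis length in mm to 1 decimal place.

93.6 mm

Specimen A: correcting the raw count gives 838 − 18 + 7 = 827 true growth rings.
A: Mean rate = 248.4 mm / 827 years ≈ 0.300 mm per year.
Length of B = 0.300 × 312 = 93.6 mm.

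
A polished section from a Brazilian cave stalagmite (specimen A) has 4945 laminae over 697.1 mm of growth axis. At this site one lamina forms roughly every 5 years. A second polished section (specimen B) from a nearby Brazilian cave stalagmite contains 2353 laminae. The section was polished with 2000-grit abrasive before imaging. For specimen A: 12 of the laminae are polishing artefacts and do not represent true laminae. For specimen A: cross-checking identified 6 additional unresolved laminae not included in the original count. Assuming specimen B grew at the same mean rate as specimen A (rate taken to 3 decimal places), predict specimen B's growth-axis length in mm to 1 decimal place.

329.4 mm

Specimen A: adjusted count: 4945 − 12 + 6 = 4939 laminae.
Specimen A: multiplying by 5 years per lamina: 4939 × 5 = 24695 years.
A: Mean rate = 697.1 mm / 24695 years ≈ 0.028 mm/yr.
Specimen B: at 5 years per lamina, 2353 × 5 = 11765 years. For B, 0.028 mm/year × 11765 years = 329.4 mm.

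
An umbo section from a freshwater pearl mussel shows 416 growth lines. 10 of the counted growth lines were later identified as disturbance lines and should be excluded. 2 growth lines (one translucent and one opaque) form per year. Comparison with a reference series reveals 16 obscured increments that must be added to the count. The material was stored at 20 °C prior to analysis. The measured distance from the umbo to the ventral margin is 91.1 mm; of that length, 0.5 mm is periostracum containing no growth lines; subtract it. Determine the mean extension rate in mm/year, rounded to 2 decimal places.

0.43 mm/year

Correcting the raw count gives 416 − 10 + 16 = 422 true growth lines.
Dividing by 2 growth lines per year: 422 / 2 = 211 years.
Net length = 91.1 − 0.5 = 90.6 mm.
90.6 mm over 211 years gives 90.6 / 211 ≈ 0.43 mm/year.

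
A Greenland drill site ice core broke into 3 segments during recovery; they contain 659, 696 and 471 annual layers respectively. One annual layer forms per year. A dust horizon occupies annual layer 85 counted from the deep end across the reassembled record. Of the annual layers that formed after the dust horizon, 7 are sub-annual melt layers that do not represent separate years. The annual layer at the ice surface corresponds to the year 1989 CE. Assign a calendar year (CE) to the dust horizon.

Total annual layers = 659 + 696 + 471 = 1826.
Between annual layer 85 and the ice surface there are 1826 − 85 = 1741 annual layers.
1741 − 7 false = 1734 true annual layers after the dust horizon.
1989 − 1734 = 255 CE.

255 CE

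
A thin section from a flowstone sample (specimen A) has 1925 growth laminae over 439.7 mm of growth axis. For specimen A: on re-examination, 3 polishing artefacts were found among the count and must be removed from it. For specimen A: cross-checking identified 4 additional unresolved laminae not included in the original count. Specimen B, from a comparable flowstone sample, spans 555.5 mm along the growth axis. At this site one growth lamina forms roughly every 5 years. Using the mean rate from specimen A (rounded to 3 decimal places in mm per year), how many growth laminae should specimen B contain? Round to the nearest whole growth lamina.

2415 growth laminae

Specimen A: after corrections the count is 1925 − 3 + 4 = 1926 growth laminae.
Specimen A: 1926 growth laminae at 5 years each span 1926 × 5 = 9630 years.
A: 439.7 mm over 9630 years gives 439.7 / 9630 ≈ 0.046 mm/yr.
Specimen B: 555.5 mm / 0.046 mm per year = 12076.09 years; at 5 years per growth lamina that is 12076.09 / 5 ≈ 2415 growth laminae.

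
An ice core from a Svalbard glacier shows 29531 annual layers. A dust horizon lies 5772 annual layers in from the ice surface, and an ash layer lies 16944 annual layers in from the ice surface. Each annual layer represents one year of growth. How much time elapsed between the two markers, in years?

11172 years

16944 − 5772 = 11172 annual layers lie between the two events.
At one annual layer per year, 11172 years elapsed between them.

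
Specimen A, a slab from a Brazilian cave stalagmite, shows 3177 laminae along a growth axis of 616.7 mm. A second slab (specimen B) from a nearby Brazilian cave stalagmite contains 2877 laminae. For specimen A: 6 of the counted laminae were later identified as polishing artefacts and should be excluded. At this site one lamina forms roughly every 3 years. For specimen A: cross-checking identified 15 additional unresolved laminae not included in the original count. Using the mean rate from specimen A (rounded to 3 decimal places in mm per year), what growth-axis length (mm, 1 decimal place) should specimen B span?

561.0 mm

Specimen A: correcting the raw count gives 3177 − 6 + 15 = 3186 true laminae.
Specimen A: at 3 years per lamina, 3186 × 3 = 9558 years.
A: 616.7 mm over 9558 years gives 616.7 / 9558 ≈ 0.065 mm per year.
Specimen B: multiplying by 3 years per lamina: 2877 × 3 = 8631 years. For B, 0.065 mm/year × 8631 years = 561.0 mm.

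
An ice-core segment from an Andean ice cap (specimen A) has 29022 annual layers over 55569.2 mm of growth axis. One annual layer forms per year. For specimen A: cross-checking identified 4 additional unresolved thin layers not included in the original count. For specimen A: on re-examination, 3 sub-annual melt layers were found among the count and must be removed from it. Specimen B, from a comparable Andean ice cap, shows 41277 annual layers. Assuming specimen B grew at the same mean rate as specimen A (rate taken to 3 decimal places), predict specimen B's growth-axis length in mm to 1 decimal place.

Specimen A: adjusted count: 29022 − 3 + 4 = 29023 annual layers.
A: Mean rate = 55569.2 mm / 29023 years ≈ 1.915 mm/year.
Length of B = 1.915 × 41277 = 79045.5 mm.

79045.5 mm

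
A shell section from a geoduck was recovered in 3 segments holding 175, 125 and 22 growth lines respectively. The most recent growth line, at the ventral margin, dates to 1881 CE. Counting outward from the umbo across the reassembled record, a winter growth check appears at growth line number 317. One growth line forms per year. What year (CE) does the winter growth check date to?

Total growth lines = 175 + 125 + 22 = 322.
The winter growth check sits at growth line 317 from the umbo, so 322 − 317 = 5 growth lines formed after it.
1881 − 5 = 1876 CE.

1876 CE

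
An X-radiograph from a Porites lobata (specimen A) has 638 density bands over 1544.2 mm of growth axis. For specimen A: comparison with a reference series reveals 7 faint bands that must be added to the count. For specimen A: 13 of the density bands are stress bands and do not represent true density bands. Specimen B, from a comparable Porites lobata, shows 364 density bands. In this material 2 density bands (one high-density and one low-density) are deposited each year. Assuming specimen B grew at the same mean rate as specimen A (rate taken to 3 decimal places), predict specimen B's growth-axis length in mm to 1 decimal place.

889.4 mm

Specimen A: adjusted count: 638 − 13 + 7 = 632 density bands.
Specimen A: 632 density bands at 2 per year is 632 / 2 = 316 years.
A: Mean rate = 1544.2 mm / 316 years ≈ 4.887 mm/yr.
Specimen B: dividing by 2 density bands per year: 364 / 2 = 182 years. Length of B = 4.887 × 182 = 889.4 mm.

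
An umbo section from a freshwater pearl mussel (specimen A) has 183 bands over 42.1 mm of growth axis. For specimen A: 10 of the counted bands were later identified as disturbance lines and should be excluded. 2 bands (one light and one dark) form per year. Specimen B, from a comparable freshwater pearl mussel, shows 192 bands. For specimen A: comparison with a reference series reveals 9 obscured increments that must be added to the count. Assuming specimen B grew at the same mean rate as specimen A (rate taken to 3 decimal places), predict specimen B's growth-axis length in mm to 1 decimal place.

44.4 mm

Specimen A: adjusted count: 183 − 10 + 9 = 182 bands.
Specimen A: with 2 bands per year, 182 / 2 = 91 years.
A: 42.1 mm over 91 years gives 42.1 / 91 ≈ 0.463 mm per year.
Specimen B: with 2 bands per year, 192 / 2 = 96 years. For B, 0.463 mm/year × 96 years = 44.4 mm.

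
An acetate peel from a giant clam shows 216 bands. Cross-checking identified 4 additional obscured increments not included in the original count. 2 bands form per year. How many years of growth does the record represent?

After corrections the count is 216 + 4 = 220 bands.
With 2 bands per year, 220 / 2 = 110 years.

110 yr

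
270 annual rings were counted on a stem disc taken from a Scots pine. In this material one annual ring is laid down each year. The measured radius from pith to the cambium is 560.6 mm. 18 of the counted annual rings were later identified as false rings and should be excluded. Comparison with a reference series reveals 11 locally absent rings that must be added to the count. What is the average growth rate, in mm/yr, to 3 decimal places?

2.132 mm/yr

Adjusted count: 270 − 18 + 11 = 263 annual rings.
Mean rate = 560.6 mm / 263 years ≈ 2.132 mm/yr.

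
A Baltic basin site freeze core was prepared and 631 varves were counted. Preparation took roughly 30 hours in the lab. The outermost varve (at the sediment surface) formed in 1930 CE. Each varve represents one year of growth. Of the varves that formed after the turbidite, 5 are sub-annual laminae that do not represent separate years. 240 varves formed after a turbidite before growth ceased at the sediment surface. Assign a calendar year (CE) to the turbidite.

1695 CE

240 varves formed after the turbidite.
Excluding 5 false varves: 240 − 5 = 235.
Counting back 235 years from 1930 CE places the turbidite in 1930 − 235 = 1695 CE.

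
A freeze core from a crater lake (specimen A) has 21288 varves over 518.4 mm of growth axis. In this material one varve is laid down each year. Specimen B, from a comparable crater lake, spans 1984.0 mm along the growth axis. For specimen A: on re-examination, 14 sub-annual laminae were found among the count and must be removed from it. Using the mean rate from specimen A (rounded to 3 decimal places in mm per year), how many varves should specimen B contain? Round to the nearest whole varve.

Specimen A: after corrections the count is 21288 − 14 = 21274 varves.
A: Extension rate ≈ 518.4 / 21274 = 0.024 mm/year.
For B, 1984.0 / 0.024 = 82666.67 years ≈ 82667 varves.

82667 varves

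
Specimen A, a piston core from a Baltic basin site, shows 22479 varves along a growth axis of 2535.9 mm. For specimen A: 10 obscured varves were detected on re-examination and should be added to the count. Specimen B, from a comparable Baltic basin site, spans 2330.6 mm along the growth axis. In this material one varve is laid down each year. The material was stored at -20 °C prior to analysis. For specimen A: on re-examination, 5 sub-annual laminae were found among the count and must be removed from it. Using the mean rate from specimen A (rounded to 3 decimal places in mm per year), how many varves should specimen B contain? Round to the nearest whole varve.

Specimen A: adjusted count: 22479 − 5 + 10 = 22484 varves.
A: Extension rate ≈ 2535.9 / 22484 = 0.113 mm/year.
Specimen B: 2330.6 mm / 0.113 mm per year = 20624.78 years ≈ 20625 varves.

20625 varves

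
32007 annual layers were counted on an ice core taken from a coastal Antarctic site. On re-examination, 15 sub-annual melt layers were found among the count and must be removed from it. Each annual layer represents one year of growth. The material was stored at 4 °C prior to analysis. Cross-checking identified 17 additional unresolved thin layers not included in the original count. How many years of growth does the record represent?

True annual layer count = 32007 − 15 + 17 = 32009.
One annual layer per year makes the duration 32009 years.

32009 years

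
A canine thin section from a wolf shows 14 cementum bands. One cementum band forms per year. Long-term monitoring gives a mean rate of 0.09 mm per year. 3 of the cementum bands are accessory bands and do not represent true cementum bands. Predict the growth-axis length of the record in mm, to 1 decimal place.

Correcting the raw count gives 14 − 3 = 11 true cementum bands.
11 years at 0.09 mm/year gives 0.09 × 11 = 1.0 mm.

1.0 mm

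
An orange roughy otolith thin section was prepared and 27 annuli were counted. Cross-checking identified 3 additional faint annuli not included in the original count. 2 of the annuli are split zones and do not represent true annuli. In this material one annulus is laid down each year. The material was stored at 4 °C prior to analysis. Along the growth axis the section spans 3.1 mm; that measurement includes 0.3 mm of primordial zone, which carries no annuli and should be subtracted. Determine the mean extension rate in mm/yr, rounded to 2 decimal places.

0.10 mm/yr

After corrections the count is 27 − 2 + 3 = 28 annuli.
Net length = 3.1 − 0.3 = 2.8 mm.
Extension rate ≈ 2.8 / 28 = 0.10 mm/yr.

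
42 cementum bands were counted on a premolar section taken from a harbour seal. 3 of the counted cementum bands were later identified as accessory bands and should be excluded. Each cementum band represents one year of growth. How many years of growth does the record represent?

True cementum band count = 42 − 3 = 39.
One cementum band per year makes the duration 39 years.

39 yr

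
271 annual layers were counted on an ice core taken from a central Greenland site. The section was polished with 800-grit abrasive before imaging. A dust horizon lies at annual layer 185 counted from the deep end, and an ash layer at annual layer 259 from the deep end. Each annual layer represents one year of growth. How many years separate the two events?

The two markers are separated by 259 − 185 = 74 annual layers.
That is 74 years at one annual layer per year.

74 yr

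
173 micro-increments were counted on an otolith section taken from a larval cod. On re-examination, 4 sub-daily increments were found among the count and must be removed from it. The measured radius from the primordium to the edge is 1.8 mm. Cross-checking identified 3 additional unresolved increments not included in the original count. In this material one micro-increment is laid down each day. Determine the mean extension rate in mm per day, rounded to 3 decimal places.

Adjusted count: 173 − 4 + 3 = 172 micro-increments.
1.8 mm over 172 days gives 1.8 / 172 ≈ 0.010 mm per day.

0.010 mm per day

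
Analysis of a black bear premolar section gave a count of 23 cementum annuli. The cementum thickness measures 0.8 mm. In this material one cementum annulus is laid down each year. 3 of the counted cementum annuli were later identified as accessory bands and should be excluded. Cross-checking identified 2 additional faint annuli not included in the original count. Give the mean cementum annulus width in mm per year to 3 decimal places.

After corrections the count is 23 − 3 + 2 = 22 cementum annuli.
Mean rate = 0.8 mm / 22 years ≈ 0.036 mm per year.

0.036 mm per year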